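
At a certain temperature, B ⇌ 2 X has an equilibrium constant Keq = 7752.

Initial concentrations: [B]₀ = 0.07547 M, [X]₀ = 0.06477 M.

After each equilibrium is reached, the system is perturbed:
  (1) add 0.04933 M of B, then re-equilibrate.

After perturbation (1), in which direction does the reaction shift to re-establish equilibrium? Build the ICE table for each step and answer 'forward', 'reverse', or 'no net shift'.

Direction: forward

Q₀ = 0.05559 vs Keq = 7752 ⇒ Q<K, forward
Step 1:
                    B           X
  Initial     0.07547     0.06477
  Change     -0.07546      0.1509
  Equil    6.0018e-06      0.2157
  solve Keq expr → x = 0.07546; check Q = 7752
Then add 0.04933 M of B.
Step 2:
                    B           X
  Initial     0.04934      0.2157
  Change     -0.04932     0.09865
  Equil    1.2747e-05      0.3143
  solve Keq expr → x = 0.04932; check Q = 7752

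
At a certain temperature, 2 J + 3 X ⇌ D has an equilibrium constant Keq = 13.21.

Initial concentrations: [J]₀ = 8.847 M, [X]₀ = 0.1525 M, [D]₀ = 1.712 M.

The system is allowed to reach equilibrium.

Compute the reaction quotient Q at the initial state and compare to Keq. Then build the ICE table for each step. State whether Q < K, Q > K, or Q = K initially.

Q₀ = 6.167; Q < K (proceeds forward)

Q₀ = 6.167 vs Keq = 13.21 ⇒ Q<K, forward
Step 1:
                   J          X          D
  init         8.847     0.1525      1.712
  Δ         -0.02249   -0.03374    0.01125
  eq           8.825     0.1188      1.723
  solve Keq expr → x = 0.01125; check Q = 13.21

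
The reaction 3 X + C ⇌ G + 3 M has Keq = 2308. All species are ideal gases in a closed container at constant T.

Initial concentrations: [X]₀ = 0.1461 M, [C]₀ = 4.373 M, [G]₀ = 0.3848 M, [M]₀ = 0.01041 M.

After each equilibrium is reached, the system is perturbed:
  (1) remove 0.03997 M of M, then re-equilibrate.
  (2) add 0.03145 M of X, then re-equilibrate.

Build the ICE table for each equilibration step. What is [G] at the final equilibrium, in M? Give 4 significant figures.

Q₀ = 3.1832e-05 vs Keq = 2308 ⇒ Q<K, forward
Step 1:
                    X           C           G           M
  Initial      0.1461       4.373      0.3848     0.01041
  Change      -0.1408    -0.04693     0.04693      0.1408
  Equil      0.005307       4.326      0.4317      0.1512
  solve Keq expr → x = 0.04693; check Q = 2308
Then remove 0.03997 M of M.
Step 2:
                    X           C           G           M
  Initial    0.005307       4.326      0.4317      0.1112
  Change    -0.001354 -4.5129e-04  4.5129e-04    0.001354
  Equil      0.003953       4.326      0.4322      0.1126
  solve Keq expr → x = 4.5129e-04; check Q = 2308
Then add 0.03145 M of X.
Step 3:
                    X           C           G           M
  Initial      0.0354       4.326      0.4322      0.1126
  Change     -0.03034    -0.01011     0.01011     0.03034
  Equil      0.005061       4.316      0.4423      0.1429
  solve Keq expr → x = 0.01011; check Q = 2308

[G]_eq = 0.4423 M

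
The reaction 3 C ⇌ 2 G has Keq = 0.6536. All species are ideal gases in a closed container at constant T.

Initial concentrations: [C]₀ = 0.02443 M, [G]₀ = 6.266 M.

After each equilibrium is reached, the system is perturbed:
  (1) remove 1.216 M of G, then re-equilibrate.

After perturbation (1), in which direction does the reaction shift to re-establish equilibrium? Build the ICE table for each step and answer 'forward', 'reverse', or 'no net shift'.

Q₀ = 2.6928e+06 vs Keq = 0.6536 ⇒ Q>K, reverse
Step 1:
                   C          G
  I          0.02443      6.266
  C            3.005     -2.003
  E            3.029      4.263
  solve Keq expr → x = -1.002; check Q = 0.6536
Then remove 1.216 M of G.
Step 2:
                   C          G
  I            3.029      3.047
  C          -0.4509     0.3006
  E            2.578      3.347
  solve Keq expr → x = 0.1503; check Q = 0.6536

Direction: forward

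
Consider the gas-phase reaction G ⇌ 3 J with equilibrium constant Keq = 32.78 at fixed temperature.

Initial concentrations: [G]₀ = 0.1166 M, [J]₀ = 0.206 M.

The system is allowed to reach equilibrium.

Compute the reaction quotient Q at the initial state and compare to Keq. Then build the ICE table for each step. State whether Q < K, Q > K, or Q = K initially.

Q₀ = 0.07497; Q < K (proceeds forward)

Q₀ = 0.07497 vs Keq = 32.78 ⇒ Q<K, forward
Step 1:
                  G         J
  init       0.1166     0.206
  Δ         -0.1118    0.3353
  eq       0.004838    0.5413
  solve Keq expr → x = 0.1118; check Q = 32.78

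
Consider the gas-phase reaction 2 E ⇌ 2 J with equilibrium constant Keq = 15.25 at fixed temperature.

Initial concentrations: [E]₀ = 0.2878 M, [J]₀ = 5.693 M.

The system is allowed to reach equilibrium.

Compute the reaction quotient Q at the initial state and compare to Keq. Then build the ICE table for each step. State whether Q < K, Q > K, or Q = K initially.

Q₀ = 391.3 vs Keq = 15.25 ⇒ Q>K, reverse
Step 1:
                   E          J
  init        0.2878      5.693
  Δ           0.9315    -0.9315
  eq           1.219      4.762
  solve Keq expr → x = -0.4657; check Q = 15.25

Q₀ = 391.3; Q > K (proceeds reverse)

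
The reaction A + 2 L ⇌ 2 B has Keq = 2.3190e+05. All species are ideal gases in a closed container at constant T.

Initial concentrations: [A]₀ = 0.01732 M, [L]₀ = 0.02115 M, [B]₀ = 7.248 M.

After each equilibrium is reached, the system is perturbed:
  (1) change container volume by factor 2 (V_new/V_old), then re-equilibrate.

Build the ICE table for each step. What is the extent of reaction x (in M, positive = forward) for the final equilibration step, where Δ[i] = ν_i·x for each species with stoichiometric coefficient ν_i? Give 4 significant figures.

x = -0.004911 M

Q₀ = 6.7806e+06 vs Keq = 2.3190e+05 ⇒ Q>K, reverse
Step 1:
                  A         L         B
  I         0.01732   0.02115     7.248
  C         0.02553   0.05105  -0.05105
  E         0.04285    0.0722     7.197
  solve Keq expr → x = -0.02553; check Q = 2.3190e+05
Then change container volume by factor 2 (V_new/V_old).
Step 2:
                  A         L         B
  I         0.02142    0.0361     3.598
  C        0.004911  0.009822 -0.009822
  E         0.02633   0.04592     3.589
  solve Keq expr → x = -0.004911; check Q = 2.3190e+05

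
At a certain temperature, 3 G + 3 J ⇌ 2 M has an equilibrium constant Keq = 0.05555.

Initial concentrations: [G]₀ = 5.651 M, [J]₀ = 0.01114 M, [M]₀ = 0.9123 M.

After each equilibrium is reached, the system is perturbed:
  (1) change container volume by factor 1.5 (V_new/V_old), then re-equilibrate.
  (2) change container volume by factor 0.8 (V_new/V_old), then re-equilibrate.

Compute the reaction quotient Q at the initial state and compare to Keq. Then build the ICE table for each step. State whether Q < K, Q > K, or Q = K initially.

Q₀ = 3336 vs Keq = 0.05555 ⇒ Q>K, reverse
Step 1:
                    G           J           M
  init          5.651     0.01114      0.9123
  Δ            0.3314      0.3314     -0.2209
  eq            5.982      0.3425      0.6914
  solve Keq expr → x = -0.1105; check Q = 0.05555
Then change container volume by factor 1.5 (V_new/V_old).
Step 2:
                    G           J           M
  init          3.988      0.2284      0.4609
  Δ            0.1111      0.1111    -0.07405
  eq            4.099      0.3394      0.3869
  solve Keq expr → x = -0.03703; check Q = 0.05555
Then change container volume by factor 0.8 (V_new/V_old).
Step 3:
                    G           J           M
  init          5.124      0.4243      0.4836
  Δ          -0.08079    -0.08079     0.05386
  eq            5.043      0.3435      0.5374
  solve Keq expr → x = 0.02693; check Q = 0.05555

Q₀ = 3336; Q > K (proceeds reverse)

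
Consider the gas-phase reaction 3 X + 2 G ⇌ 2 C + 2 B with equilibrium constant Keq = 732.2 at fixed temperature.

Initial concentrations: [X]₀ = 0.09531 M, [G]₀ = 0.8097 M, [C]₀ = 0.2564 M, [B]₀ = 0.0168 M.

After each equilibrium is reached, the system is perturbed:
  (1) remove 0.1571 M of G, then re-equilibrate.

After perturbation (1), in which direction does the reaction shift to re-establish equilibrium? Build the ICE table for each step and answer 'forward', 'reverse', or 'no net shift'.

Q₀ = 0.03269 vs Keq = 732.2 ⇒ Q<K, forward
Step 1:
                    X           G           C           B
  I           0.09531      0.8097      0.2564      0.0168
  C          -0.08451    -0.05634     0.05634     0.05634
  E            0.0108      0.7534      0.3127     0.07314
  solve Keq expr → x = 0.02817; check Q = 732.2
Then remove 0.1571 M of G.
Step 2:
                    X           G           C           B
  I            0.0108      0.5963      0.3127     0.07314
  C           0.00165      0.0011     -0.0011     -0.0011
  E           0.01245      0.5974      0.3116     0.07204
  solve Keq expr → x = -5.5013e-04; check Q = 732.2

Direction: reverse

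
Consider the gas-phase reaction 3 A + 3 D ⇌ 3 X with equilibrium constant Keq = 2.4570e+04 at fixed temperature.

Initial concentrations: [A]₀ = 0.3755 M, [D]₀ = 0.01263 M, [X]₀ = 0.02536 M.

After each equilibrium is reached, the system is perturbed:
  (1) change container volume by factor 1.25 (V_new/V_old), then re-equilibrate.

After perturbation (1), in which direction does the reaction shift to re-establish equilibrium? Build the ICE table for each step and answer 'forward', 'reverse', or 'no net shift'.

Direction: reverse

Q₀ = 152.9 vs Keq = 2.4570e+04 ⇒ Q<K, forward
Step 1:
                    A           D           X
  init         0.3755     0.01263     0.02536
  Δ         -0.009367   -0.009367    0.009367
  eq           0.3661    0.003263     0.03473
  solve Keq expr → x = 0.003122; check Q = 2.4570e+04
Then change container volume by factor 1.25 (V_new/V_old).
Step 2:
                    A           D           X
  init         0.2929     0.00261     0.02778
  Δ        5.7831e-04  5.7831e-04 -5.7831e-04
  eq           0.2935    0.003188      0.0272
  solve Keq expr → x = -1.9277e-04; check Q = 2.4570e+04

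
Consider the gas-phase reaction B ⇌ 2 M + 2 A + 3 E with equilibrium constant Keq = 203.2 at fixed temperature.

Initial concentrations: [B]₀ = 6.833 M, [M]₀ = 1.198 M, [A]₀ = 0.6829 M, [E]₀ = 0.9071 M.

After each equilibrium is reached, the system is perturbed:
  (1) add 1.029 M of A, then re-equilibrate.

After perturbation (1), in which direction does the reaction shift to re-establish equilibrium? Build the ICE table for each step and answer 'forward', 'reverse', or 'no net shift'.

Direction: reverse

Q₀ = 0.07311 vs Keq = 203.2 ⇒ Q<K, forward
Step 1:
                   B          M          A          E
  init         6.833      1.198     0.6829     0.9071
  Δ          -0.7698       1.54       1.54      2.309
  eq           6.063      2.738      2.223      3.217
  solve Keq expr → x = 0.7698; check Q = 203.2
Then add 1.029 M of A.
Step 2:
                   B          M          A          E
  init         6.063      2.738      3.252      3.217
  Δ           0.1277    -0.2555    -0.2555    -0.3832
  eq           6.191      2.482      2.996      2.833
  solve Keq expr → x = -0.1277; check Q = 203.2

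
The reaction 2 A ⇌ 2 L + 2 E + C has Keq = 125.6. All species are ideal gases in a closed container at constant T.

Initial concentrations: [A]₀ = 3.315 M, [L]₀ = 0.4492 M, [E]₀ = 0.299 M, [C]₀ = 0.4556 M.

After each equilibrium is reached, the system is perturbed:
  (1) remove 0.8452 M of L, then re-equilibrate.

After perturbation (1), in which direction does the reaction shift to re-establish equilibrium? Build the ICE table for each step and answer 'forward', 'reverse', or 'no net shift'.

Q₀ = 7.4789e-04 vs Keq = 125.6 ⇒ Q<K, forward
Step 1:
                   A          L          E          C
  init         3.315     0.4492      0.299     0.4556
  Δ           -2.418      2.418      2.418      1.209
  eq          0.8969      2.867      2.717      1.665
  solve Keq expr → x = 1.209; check Q = 125.6
Then remove 0.8452 M of L.
Step 2:
                   A          L          E          C
  init        0.8969      2.022      2.717      1.665
  Δ          -0.1582     0.1582     0.1582    0.07911
  eq          0.7387       2.18      2.875      1.744
  solve Keq expr → x = 0.07911; check Q = 125.6

Direction: forward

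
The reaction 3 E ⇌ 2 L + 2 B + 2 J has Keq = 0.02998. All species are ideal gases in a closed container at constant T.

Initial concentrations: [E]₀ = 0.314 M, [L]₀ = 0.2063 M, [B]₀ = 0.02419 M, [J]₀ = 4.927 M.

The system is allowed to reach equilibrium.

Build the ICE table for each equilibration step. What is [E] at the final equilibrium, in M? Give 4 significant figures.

Q₀ = 0.01953 vs Keq = 0.02998 ⇒ Q<K, forward
Step 1:
                   E          L          B          J
  I            0.314     0.2063    0.02419      4.927
  C         -0.00639    0.00426    0.00426    0.00426
  E           0.3076     0.2106    0.02845      4.931
  solve Keq expr → x = 0.00213; check Q = 0.02998

[E]_eq = 0.3076 M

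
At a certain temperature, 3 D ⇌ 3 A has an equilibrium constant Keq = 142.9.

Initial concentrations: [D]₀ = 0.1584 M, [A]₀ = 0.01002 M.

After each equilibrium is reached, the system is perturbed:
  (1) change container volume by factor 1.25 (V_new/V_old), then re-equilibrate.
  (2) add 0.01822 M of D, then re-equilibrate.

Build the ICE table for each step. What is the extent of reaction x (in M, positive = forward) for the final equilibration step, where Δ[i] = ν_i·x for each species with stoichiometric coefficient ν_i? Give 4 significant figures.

x = 0.005098 M

Q₀ = 2.5313e-04 vs Keq = 142.9 ⇒ Q<K, forward
Step 1:
                  D         A
  init       0.1584   0.01002
  Δ         -0.1314    0.1314
  eq        0.02704    0.1414
  solve Keq expr → x = 0.04379; check Q = 142.9
Then change container volume by factor 1.25 (V_new/V_old).
Step 2:
                  D         A
  init      0.02163    0.1131
  Δ               0         0
  eq        0.02163    0.1131
  solve Keq expr → x = 0; check Q = 142.9
Then add 0.01822 M of D.
Step 3:
                  D         A
  init      0.03985    0.1131
  Δ        -0.01529   0.01529
  eq        0.02456    0.1284
  solve Keq expr → x = 0.005098; check Q = 142.9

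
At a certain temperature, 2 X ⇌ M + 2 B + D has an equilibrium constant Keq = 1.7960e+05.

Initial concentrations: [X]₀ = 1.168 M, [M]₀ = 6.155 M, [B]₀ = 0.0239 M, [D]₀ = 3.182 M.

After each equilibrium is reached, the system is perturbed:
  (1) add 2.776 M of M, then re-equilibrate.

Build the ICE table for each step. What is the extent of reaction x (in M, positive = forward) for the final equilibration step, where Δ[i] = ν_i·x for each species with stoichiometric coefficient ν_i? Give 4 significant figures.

x = -0.001297 M

Q₀ = 0.0082 vs Keq = 1.7960e+05 ⇒ Q<K, forward
Step 1:
                    X           M           B           D
  init          1.168       6.155      0.0239       3.182
  Δ            -1.154       0.577       1.154       0.577
  eq          0.01398       6.732       1.178       3.759
  solve Keq expr → x = 0.577; check Q = 1.7960e+05
Then add 2.776 M of M.
Step 2:
                    X           M           B           D
  init        0.01398       9.508       1.178       3.759
  Δ          0.002594   -0.001297   -0.002594   -0.001297
  eq          0.01658       9.507       1.175       3.758
  solve Keq expr → x = -0.001297; check Q = 1.7960e+05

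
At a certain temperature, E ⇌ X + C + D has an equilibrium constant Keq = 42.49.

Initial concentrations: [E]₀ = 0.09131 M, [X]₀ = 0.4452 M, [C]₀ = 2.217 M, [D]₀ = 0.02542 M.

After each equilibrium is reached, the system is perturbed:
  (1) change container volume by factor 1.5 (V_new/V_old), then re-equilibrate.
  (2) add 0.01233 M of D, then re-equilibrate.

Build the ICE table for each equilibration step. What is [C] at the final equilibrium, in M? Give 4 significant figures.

Q₀ = 0.2748 vs Keq = 42.49 ⇒ Q<K, forward
Step 1:
                   E          X          C          D
  I          0.09131     0.4452      2.217    0.02542
  C         -0.08803    0.08803    0.08803    0.08803
  E         0.003282     0.5332      2.305     0.1134
  solve Keq expr → x = 0.08803; check Q = 42.49
Then change container volume by factor 1.5 (V_new/V_old).
Step 2:
                   E          X          C          D
  I         0.002188     0.3555      1.537    0.07563
  C        -0.001196   0.001196   0.001196   0.001196
  E       9.9183e-04     0.3567      1.538    0.07683
  solve Keq expr → x = 0.001196; check Q = 42.49
Then add 0.01233 M of D.
Step 3:
                   E          X          C          D
  I       9.9183e-04     0.3567      1.538    0.08916
  C       1.5653e-04 -1.5653e-04 -1.5653e-04 -1.5653e-04
  E         0.001148     0.3565      1.538      0.089
  solve Keq expr → x = -1.5653e-04; check Q = 42.49

[C]_eq = 1.538 M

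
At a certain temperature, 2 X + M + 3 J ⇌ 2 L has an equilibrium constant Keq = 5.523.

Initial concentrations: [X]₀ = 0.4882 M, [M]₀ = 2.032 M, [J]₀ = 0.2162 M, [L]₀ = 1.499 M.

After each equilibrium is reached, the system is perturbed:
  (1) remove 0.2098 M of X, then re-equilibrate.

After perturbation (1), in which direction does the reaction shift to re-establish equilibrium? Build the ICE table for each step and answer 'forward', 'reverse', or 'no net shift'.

Direction: reverse

Q₀ = 459.1 vs Keq = 5.523 ⇒ Q>K, reverse
Step 1:
                   X          M          J          L
  Initial     0.4882      2.032     0.2162      1.499
  Change      0.2626     0.1313     0.3938    -0.2626
  Equil       0.7508      2.163       0.61      1.236
  solve Keq expr → x = -0.1313; check Q = 5.523
Then remove 0.2098 M of X.
Step 2:
                   X          M          J          L
  Initial      0.541      2.163       0.61      1.236
  Change     0.05311    0.02655    0.07966   -0.05311
  Equil       0.5941       2.19     0.6897      1.183
  solve Keq expr → x = -0.02655; check Q = 5.523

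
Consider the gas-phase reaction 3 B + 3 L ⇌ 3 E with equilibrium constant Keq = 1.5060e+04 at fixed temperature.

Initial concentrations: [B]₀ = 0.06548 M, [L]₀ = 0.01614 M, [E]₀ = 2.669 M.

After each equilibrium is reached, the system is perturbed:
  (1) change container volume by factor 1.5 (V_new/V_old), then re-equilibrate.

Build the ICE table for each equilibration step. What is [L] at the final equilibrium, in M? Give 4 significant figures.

[L]_eq = 0.235 M

Q₀ = 1.6107e+10 vs Keq = 1.5060e+04 ⇒ Q>K, reverse
Step 1:
                    B           L           E
  I           0.06548     0.01614       2.669
  C            0.2717      0.2717     -0.2717
  E            0.3372      0.2879       2.397
  solve Keq expr → x = -0.09058; check Q = 1.5060e+04
Then change container volume by factor 1.5 (V_new/V_old).
Step 2:
                    B           L           E
  I            0.2248      0.1919       1.598
  C           0.04312     0.04312    -0.04312
  E            0.2679       0.235       1.555
  solve Keq expr → x = -0.01437; check Q = 1.5060e+04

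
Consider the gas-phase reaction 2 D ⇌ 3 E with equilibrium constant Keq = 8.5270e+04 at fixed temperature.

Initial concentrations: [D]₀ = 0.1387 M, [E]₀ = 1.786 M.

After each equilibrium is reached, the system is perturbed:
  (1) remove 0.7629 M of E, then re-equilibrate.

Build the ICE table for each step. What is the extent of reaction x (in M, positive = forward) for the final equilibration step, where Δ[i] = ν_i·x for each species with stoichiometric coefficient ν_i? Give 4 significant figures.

Q₀ = 296.1 vs Keq = 8.5270e+04 ⇒ Q<K, forward
Step 1:
                  D         E
  init       0.1387     1.786
  Δ         -0.1292    0.1937
  eq       0.009539      1.98
  solve Keq expr → x = 0.06458; check Q = 8.5270e+04
Then remove 0.7629 M of E.
Step 2:
                  D         E
  init     0.009539     1.217
  Δ       -0.004901  0.007351
  eq       0.004638     1.224
  solve Keq expr → x = 0.00245; check Q = 8.5270e+04

x = 0.00245 M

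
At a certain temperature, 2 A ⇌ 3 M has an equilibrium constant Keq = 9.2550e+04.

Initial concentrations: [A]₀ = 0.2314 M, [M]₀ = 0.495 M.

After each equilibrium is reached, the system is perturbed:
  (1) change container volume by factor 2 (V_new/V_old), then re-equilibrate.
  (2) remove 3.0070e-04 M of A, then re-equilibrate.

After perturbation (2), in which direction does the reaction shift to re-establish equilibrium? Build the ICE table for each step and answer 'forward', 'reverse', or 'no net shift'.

Direction: reverse

Q₀ = 2.265 vs Keq = 9.2550e+04 ⇒ Q<K, forward
Step 1:
                   A          M
  Initial     0.2314      0.495
  Change     -0.2289     0.3433
  Equil     0.002523     0.8383
  solve Keq expr → x = 0.1144; check Q = 9.2550e+04
Then change container volume by factor 2 (V_new/V_old).
Step 2:
                   A          M
  Initial   0.001262     0.4192
  Change  -3.6773e-04 5.5159e-04
  Equil   8.9379e-04     0.4197
  solve Keq expr → x = 1.8386e-04; check Q = 9.2550e+04
Then remove 3.0070e-04 M of A.
Step 3:
                   A          M
  Initial 5.9309e-04     0.4197
  Change  2.9927e-04 -4.4890e-04
  Equil   8.9235e-04     0.4193
  solve Keq expr → x = -1.4963e-04; check Q = 9.2550e+04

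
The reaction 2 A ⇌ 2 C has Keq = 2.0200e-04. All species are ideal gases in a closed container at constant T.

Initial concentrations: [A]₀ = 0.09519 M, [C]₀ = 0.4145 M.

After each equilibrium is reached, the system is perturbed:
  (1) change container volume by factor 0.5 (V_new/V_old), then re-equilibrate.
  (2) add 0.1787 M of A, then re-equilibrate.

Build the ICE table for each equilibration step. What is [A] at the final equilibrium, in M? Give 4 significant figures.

Q₀ = 18.96 vs Keq = 2.0200e-04 ⇒ Q>K, reverse
Step 1:
                  A         C
  init      0.09519    0.4145
  Δ          0.4074   -0.4074
  eq         0.5025  0.007143
  solve Keq expr → x = -0.2037; check Q = 2.0200e-04
Then change container volume by factor 0.5 (V_new/V_old).
Step 2:
                  A         C
  init        1.005   0.01429
  Δ               0         0
  eq          1.005   0.01429
  solve Keq expr → x = 0; check Q = 2.0200e-04
Then add 0.1787 M of A.
Step 3:
                  A         C
  init        1.184   0.01429
  Δ       -0.002504  0.002504
  eq          1.181   0.01679
  solve Keq expr → x = 0.001252; check Q = 2.0200e-04

[A]_eq = 1.181 M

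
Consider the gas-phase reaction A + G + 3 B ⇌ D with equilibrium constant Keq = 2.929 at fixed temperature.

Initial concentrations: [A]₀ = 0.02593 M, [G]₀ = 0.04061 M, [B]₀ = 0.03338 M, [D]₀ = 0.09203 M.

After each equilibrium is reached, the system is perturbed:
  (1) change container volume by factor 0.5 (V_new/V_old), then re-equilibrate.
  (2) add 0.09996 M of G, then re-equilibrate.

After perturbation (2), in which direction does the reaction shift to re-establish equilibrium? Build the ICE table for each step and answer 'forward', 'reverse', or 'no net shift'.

Direction: forward

Q₀ = 2.3498e+06 vs Keq = 2.929 ⇒ Q>K, reverse
Step 1:
                   A          G          B          D
  Initial    0.02593    0.04061    0.03338    0.09203
  Change     0.09075    0.09075     0.2722   -0.09075
  Equil       0.1167     0.1314     0.3056   0.001282
  solve Keq expr → x = -0.09075; check Q = 2.929
Then change container volume by factor 0.5 (V_new/V_old).
Step 2:
                   A          G          B          D
  Initial     0.2334     0.2627     0.6113   0.002563
  Change    -0.02175   -0.02175   -0.06524    0.02175
  Equil       0.2116      0.241      0.546    0.02431
  solve Keq expr → x = 0.02175; check Q = 2.929
Then add 0.09996 M of G.
Step 3:
                   A          G          B          D
  Initial     0.2116     0.3409      0.546    0.02431
  Change   -0.005644  -0.005644   -0.01693   0.005644
  Equil        0.206     0.3353     0.5291    0.02996
  solve Keq expr → x = 0.005644; check Q = 2.929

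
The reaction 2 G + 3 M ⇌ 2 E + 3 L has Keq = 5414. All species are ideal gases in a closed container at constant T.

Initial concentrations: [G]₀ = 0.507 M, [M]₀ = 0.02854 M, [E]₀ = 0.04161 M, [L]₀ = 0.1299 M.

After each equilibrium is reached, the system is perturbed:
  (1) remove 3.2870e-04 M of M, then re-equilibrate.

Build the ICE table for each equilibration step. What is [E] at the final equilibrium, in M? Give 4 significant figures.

Q₀ = 0.6351 vs Keq = 5414 ⇒ Q<K, forward
Step 1:
                   G          M          E          L
  init         0.507    0.02854    0.04161     0.1299
  Δ         -0.01758   -0.02636    0.01758    0.02636
  eq          0.4894   0.002176    0.05919     0.1563
  solve Keq expr → x = 0.008788; check Q = 5414
Then remove 3.2870e-04 M of M.
Step 2:
                   G          M          E          L
  init        0.4894   0.001848    0.05919     0.1563
  Δ       2.1229e-04 3.1844e-04 -2.1229e-04 -3.1844e-04
  eq          0.4896   0.002166    0.05897     0.1559
  solve Keq expr → x = -1.0615e-04; check Q = 5414

[E]_eq = 0.05897 M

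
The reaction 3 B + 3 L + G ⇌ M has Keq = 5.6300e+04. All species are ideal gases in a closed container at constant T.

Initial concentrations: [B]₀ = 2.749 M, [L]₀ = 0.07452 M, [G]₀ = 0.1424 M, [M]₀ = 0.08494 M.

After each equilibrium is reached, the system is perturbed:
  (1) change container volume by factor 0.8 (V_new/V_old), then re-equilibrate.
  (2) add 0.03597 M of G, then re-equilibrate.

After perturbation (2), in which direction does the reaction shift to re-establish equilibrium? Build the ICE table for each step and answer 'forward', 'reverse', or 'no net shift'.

Q₀ = 69.38 vs Keq = 5.6300e+04 ⇒ Q<K, forward
Step 1:
                    B           L           G           M
  I             2.749     0.07452      0.1424     0.08494
  C          -0.06519    -0.06519    -0.02173     0.02173
  E             2.684     0.00933      0.1207      0.1067
  solve Keq expr → x = 0.02173; check Q = 5.6300e+04
Then change container volume by factor 0.8 (V_new/V_old).
Step 2:
                    B           L           G           M
  I             3.355     0.01166      0.1508      0.1333
  C         -0.004141   -0.004141    -0.00138     0.00138
  E             3.351    0.007522      0.1495      0.1347
  solve Keq expr → x = 0.00138; check Q = 5.6300e+04
Then add 0.03597 M of G.
Step 3:
                    B           L           G           M
  I             3.351    0.007522      0.1854      0.1347
  C       -5.1553e-04 -5.1553e-04 -1.7184e-04  1.7184e-04
  E              3.35    0.007007      0.1853      0.1349
  solve Keq expr → x = 1.7184e-04; check Q = 5.6300e+04

Direction: forward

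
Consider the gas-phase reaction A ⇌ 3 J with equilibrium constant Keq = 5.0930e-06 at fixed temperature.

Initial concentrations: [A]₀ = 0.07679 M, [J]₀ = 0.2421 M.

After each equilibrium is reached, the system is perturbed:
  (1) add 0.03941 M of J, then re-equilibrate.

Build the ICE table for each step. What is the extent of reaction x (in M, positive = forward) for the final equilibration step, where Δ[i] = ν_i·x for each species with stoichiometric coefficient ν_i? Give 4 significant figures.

Q₀ = 0.1848 vs Keq = 5.0930e-06 ⇒ Q>K, reverse
Step 1:
                   A          J
  I          0.07679     0.2421
  C          0.07762    -0.2329
  E           0.1544    0.00923
  solve Keq expr → x = -0.07762; check Q = 5.0930e-06
Then add 0.03941 M of J.
Step 2:
                   A          J
  I           0.1544    0.04864
  C          0.01305   -0.03916
  E           0.1675   0.009483
  solve Keq expr → x = -0.01305; check Q = 5.0930e-06

x = -0.01305 M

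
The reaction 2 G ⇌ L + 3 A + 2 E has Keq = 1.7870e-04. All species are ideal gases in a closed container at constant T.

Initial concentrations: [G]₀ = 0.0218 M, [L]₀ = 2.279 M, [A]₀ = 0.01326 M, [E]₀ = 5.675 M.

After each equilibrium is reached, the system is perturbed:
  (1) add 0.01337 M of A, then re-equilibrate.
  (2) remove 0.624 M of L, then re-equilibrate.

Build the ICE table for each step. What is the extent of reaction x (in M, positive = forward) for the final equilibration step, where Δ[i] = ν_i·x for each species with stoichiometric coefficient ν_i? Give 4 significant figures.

Q₀ = 0.3601 vs Keq = 1.7870e-04 ⇒ Q>K, reverse
Step 1:
                   G          L          A          E
  Initial     0.0218      2.279    0.01326      5.675
  Change    0.007977  -0.003989   -0.01197  -0.007977
  Equil      0.02978      2.275   0.001294      5.667
  solve Keq expr → x = -0.003989; check Q = 1.7870e-04
Then add 0.01337 M of A.
Step 2:
                   G          L          A          E
  Initial    0.02978      2.275    0.01466      5.667
  Change     0.00875  -0.004375   -0.01312   -0.00875
  Equil      0.03853      2.271    0.00154      5.658
  solve Keq expr → x = -0.004375; check Q = 1.7870e-04
Then remove 0.624 M of L.
Step 3:
                   G          L          A          E
  Initial    0.03853      1.647    0.00154      5.658
  Change  -1.1375e-04 5.6877e-05 1.7063e-04 1.1375e-04
  Equil      0.03841      1.647    0.00171      5.658
  solve Keq expr → x = 5.6877e-05; check Q = 1.7870e-04

x = 5.6877e-05 M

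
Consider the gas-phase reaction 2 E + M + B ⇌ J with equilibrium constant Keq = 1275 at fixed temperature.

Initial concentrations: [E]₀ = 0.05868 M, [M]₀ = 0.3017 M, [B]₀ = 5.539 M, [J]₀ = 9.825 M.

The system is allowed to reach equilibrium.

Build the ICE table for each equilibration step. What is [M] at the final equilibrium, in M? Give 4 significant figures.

Q₀ = 1707 vs Keq = 1275 ⇒ Q>K, reverse
Step 1:
                  E         M         B         J
  I         0.05868    0.3017     5.539     9.825
  C          0.0087   0.00435   0.00435  -0.00435
  E         0.06738    0.3061     5.543     9.821
  solve Keq expr → x = -0.00435; check Q = 1275

[M]_eq = 0.3061 M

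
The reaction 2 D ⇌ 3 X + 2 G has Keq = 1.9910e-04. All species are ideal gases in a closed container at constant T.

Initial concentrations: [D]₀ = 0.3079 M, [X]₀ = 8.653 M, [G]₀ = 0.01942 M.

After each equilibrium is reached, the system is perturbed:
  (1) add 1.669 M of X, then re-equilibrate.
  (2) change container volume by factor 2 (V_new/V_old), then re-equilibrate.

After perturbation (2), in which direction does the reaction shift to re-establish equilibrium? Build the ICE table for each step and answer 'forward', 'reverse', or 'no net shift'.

Q₀ = 2.577 vs Keq = 1.9910e-04 ⇒ Q>K, reverse
Step 1:
                    D           X           G
  init         0.3079       8.653     0.01942
  Δ           0.01924    -0.02886    -0.01924
  eq           0.3271       8.624  1.8226e-04
  solve Keq expr → x = -0.009619; check Q = 1.9910e-04
Then add 1.669 M of X.
Step 2:
                    D           X           G
  init         0.3271       10.29  1.8226e-04
  Δ        4.2461e-05 -6.3692e-05 -4.2461e-05
  eq           0.3272       10.29  1.3980e-04
  solve Keq expr → x = -2.1231e-05; check Q = 1.9910e-04
Then change container volume by factor 2 (V_new/V_old).
Step 3:
                    D           X           G
  init         0.1636       5.147  6.9900e-05
  Δ       -1.2764e-04  1.9146e-04  1.2764e-04
  eq           0.1635       5.147  1.9754e-04
  solve Keq expr → x = 6.3821e-05; check Q = 1.9910e-04

Direction: forward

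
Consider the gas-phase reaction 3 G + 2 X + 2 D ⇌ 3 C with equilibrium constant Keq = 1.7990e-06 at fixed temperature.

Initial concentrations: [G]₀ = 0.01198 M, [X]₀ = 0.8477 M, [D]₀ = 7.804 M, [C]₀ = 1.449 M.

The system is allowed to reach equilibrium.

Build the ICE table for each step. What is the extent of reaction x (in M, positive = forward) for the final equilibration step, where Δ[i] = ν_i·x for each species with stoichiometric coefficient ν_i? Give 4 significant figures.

x = -0.4492 M

Q₀ = 4.0431e+04 vs Keq = 1.7990e-06 ⇒ Q>K, reverse
Step 1:
                    G           X           D           C
  init        0.01198      0.8477       7.804       1.449
  Δ             1.348      0.8984      0.8984      -1.348
  eq             1.36       1.746       8.702      0.1014
  solve Keq expr → x = -0.4492; check Q = 1.7990e-06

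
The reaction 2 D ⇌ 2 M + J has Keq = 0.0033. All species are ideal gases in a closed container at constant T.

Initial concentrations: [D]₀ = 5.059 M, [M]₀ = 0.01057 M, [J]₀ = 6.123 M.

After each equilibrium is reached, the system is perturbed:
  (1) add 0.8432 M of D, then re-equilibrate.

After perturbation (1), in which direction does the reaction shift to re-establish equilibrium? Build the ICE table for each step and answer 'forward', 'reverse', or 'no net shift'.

Direction: forward

Q₀ = 2.6729e-05 vs Keq = 0.0033 ⇒ Q<K, forward
Step 1:
                   D          M          J
  Initial      5.059    0.01057      6.123
  Change      -0.104      0.104    0.05199
  Equil        4.955     0.1145      6.175
  solve Keq expr → x = 0.05199; check Q = 0.0033
Then add 0.8432 M of D.
Step 2:
                   D          M          J
  Initial      5.798     0.1145      6.175
  Change    -0.01895    0.01895   0.009476
  Equil        5.779     0.1335      6.184
  solve Keq expr → x = 0.009476; check Q = 0.0033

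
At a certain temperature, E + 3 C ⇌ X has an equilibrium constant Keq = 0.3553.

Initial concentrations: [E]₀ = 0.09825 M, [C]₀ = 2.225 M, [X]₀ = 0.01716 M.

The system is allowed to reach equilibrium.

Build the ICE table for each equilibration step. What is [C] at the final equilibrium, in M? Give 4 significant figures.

Q₀ = 0.01586 vs Keq = 0.3553 ⇒ Q<K, forward
Step 1:
                  E         C         X
  init      0.09825     2.225   0.01716
  Δ        -0.06882   -0.2065   0.06882
  eq        0.02943     2.019   0.08598
  solve Keq expr → x = 0.06882; check Q = 0.3553

[C]_eq = 2.019 M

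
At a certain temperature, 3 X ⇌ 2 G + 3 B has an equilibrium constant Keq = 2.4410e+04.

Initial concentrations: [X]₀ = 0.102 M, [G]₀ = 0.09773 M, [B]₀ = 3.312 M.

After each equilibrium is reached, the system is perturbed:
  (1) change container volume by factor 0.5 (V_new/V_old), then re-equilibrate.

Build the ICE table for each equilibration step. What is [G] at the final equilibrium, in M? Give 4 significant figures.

Q₀ = 327 vs Keq = 2.4410e+04 ⇒ Q<K, forward
Step 1:
                    X           G           B
  Initial       0.102     0.09773       3.312
  Change     -0.06992     0.04661     0.06992
  Equil       0.03208      0.1443       3.382
  solve Keq expr → x = 0.02331; check Q = 2.4410e+04
Then change container volume by factor 0.5 (V_new/V_old).
Step 2:
                    X           G           B
  Initial     0.06416      0.2887       6.764
  Change      0.03213    -0.02142    -0.03213
  Equil       0.09629      0.2673       6.732
  solve Keq expr → x = -0.01071; check Q = 2.4410e+04

[G]_eq = 0.2673 M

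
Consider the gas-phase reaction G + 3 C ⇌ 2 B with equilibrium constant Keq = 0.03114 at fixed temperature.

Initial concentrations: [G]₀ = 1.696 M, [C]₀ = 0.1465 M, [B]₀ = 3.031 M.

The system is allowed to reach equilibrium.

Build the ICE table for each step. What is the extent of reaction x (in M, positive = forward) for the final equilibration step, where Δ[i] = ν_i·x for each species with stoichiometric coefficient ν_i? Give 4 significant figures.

x = -0.8694 M

Q₀ = 1723 vs Keq = 0.03114 ⇒ Q>K, reverse
Step 1:
                   G          C          B
  init         1.696     0.1465      3.031
  Δ           0.8694      2.608     -1.739
  eq           2.565      2.755      1.292
  solve Keq expr → x = -0.8694; check Q = 0.03114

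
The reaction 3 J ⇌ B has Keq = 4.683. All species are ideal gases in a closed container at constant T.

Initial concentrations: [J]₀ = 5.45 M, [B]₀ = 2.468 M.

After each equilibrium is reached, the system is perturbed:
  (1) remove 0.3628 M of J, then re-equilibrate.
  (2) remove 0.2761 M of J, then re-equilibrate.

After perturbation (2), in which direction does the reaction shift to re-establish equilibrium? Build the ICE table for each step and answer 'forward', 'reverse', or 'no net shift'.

Direction: reverse

Q₀ = 0.01525 vs Keq = 4.683 ⇒ Q<K, forward
Step 1:
                  J         B
  init         5.45     2.468
  Δ          -4.504     1.501
  eq         0.9464     3.969
  solve Keq expr → x = 1.501; check Q = 4.683
Then remove 0.3628 M of J.
Step 2:
                  J         B
  init       0.5836     3.969
  Δ          0.3533   -0.1178
  eq         0.9369     3.851
  solve Keq expr → x = -0.1178; check Q = 4.683
Then remove 0.2761 M of J.
Step 3:
                  J         B
  init       0.6608     3.851
  Δ          0.2688  -0.08959
  eq         0.9296     3.762
  solve Keq expr → x = -0.08959; check Q = 4.683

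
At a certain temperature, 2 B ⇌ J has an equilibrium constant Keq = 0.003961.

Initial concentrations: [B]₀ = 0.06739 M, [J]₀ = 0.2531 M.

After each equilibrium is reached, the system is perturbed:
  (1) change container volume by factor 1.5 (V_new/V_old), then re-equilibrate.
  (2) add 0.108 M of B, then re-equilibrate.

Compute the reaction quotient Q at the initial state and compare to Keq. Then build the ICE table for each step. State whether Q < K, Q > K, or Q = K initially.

Q₀ = 55.73; Q > K (proceeds reverse)

Q₀ = 55.73 vs Keq = 0.003961 ⇒ Q>K, reverse
Step 1:
                    B           J
  I           0.06739      0.2531
  C            0.5036     -0.2518
  E             0.571    0.001291
  solve Keq expr → x = -0.2518; check Q = 0.003961
Then change container volume by factor 1.5 (V_new/V_old).
Step 2:
                    B           J
  I            0.3807  8.6099e-04
  C        5.7055e-04 -2.8527e-04
  E            0.3812  5.7571e-04
  solve Keq expr → x = -2.8527e-04; check Q = 0.003961
Then add 0.108 M of B.
Step 3:
                    B           J
  I            0.4892  5.7571e-04
  C       -7.3904e-04  3.6952e-04
  E            0.4885  9.4523e-04
  solve Keq expr → x = 3.6952e-04; check Q = 0.003961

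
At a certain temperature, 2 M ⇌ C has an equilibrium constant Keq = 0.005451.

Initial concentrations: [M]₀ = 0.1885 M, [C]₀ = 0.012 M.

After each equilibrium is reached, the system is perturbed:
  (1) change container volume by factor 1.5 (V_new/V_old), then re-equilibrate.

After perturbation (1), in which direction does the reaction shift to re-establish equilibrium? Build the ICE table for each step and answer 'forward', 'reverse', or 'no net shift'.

Q₀ = 0.3377 vs Keq = 0.005451 ⇒ Q>K, reverse
Step 1:
                  M         C
  Initial    0.1885     0.012
  Change    0.02351  -0.01175
  Equil       0.212 2.4501e-04
  solve Keq expr → x = -0.01175; check Q = 0.005451
Then change container volume by factor 1.5 (V_new/V_old).
Step 2:
                  M         C
  Initial    0.1413 1.6334e-04
  Change  1.0856e-04 -5.4280e-05
  Equil      0.1414 1.0906e-04
  solve Keq expr → x = -5.4280e-05; check Q = 0.005451

Direction: reverse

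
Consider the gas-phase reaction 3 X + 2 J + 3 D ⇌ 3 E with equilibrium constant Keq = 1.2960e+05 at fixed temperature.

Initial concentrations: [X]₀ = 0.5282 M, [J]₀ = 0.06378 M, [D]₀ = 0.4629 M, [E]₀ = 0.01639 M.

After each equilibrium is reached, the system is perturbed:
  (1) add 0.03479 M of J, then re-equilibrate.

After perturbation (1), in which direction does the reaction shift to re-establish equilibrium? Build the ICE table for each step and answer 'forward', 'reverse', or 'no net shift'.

Direction: forward

Q₀ = 0.07405 vs Keq = 1.2960e+05 ⇒ Q<K, forward
Step 1:
                   X          J          D          E
  init        0.5282    0.06378     0.4629    0.01639
  Δ         -0.09332   -0.06221   -0.09332    0.09332
  eq          0.4349   0.001567     0.3696     0.1097
  solve Keq expr → x = 0.03111; check Q = 1.2960e+05
Then add 0.03479 M of J.
Step 2:
                   X          J          D          E
  init        0.4349    0.03636     0.3696     0.1097
  Δ         -0.04853   -0.03235   -0.04853    0.04853
  eq          0.3863   0.004003      0.321     0.1582
  solve Keq expr → x = 0.01618; check Q = 1.2960e+05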